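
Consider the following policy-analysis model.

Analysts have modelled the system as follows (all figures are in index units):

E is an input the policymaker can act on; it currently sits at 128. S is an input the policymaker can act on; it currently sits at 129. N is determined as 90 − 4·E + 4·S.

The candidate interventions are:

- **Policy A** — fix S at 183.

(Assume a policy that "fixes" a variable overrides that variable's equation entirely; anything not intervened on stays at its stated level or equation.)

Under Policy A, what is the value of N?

Policy A (S := 183):
  E = 128
  S = 183
  N = 90 − 4·128 + 4·183 = 310

310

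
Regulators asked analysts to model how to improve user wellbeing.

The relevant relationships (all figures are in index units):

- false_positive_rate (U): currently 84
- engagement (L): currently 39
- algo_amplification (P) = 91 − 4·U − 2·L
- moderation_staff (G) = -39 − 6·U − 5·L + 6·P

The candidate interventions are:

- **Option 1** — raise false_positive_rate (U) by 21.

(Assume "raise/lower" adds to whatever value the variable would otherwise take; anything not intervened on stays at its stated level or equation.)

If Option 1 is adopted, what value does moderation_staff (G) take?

-3306

Option 1 (U + 21):
  U = 84 + 21 = 105
  L = 39
  P = 91 − 4·105 − 2·39 = -407
  G = -39 − 6·105 − 5·39 + 6·(-407) = -3306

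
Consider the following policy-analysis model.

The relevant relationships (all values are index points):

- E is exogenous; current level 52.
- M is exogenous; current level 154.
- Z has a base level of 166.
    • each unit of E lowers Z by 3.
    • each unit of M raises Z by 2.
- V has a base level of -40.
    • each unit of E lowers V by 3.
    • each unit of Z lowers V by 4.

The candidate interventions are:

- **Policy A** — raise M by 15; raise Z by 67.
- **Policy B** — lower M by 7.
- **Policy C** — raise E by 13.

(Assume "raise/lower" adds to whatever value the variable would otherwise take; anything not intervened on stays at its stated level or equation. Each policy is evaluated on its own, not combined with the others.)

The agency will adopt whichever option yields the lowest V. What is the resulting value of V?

Policy A (M + 15, Z + 67):
  E = 52
  M = 154 + 15 = 169
  Z = 166 − 3·52 + 2·169 (+67 from intervention) = 415
  V = -40 − 3·52 − 4·415 = -1856
Policy B (M − 7):
  E = 52
  M = 154 − 7 = 147
  Z = 166 − 3·52 + 2·147 = 304
  V = -40 − 3·52 − 4·304 = -1412
Policy C (E + 13):
  E = 52 + 13 = 65
  M = 154
  Z = 166 − 3·65 + 2·154 = 279
  V = -40 − 3·65 − 4·279 = -1351
Comparing — Policy A: V=-1856, Policy B: V=-1412, Policy C: V=-1351. Lowest is -1856 (Policy A).

-1856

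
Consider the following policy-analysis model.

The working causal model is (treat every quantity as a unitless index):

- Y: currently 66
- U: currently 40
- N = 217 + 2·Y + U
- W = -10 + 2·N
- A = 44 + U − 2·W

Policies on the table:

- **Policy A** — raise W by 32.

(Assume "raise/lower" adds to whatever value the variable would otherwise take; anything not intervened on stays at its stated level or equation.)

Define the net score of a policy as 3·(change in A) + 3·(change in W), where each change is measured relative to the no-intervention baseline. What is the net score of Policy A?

-96

Baseline:
  Y = 66
  U = 40
  N = 217 + 2·66 + 40 = 389
  W = -10 + 2·389 = 768
  A = 44 + 40 − 2·768 = -1452
Policy A (W + 32):
  Y = 66
  U = 40
  N = 217 + 2·66 + 40 = 389
  W = -10 + 2·389 (+32 from intervention) = 800
  A = 44 + 40 − 2·800 = -1516
ΔA = -1516 − (-1452) = -64; ΔW = 800 − 768 = 32
Score = 3·(-64) + 3·32 = -96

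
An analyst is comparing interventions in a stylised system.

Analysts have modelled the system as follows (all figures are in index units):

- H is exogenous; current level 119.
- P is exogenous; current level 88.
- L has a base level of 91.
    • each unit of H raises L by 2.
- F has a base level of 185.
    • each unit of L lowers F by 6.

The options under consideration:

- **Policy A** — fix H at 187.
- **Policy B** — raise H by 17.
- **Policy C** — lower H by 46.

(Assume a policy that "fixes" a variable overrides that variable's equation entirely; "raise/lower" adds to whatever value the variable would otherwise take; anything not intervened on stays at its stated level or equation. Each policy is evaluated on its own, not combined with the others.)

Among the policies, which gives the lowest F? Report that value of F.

Policy A (H := 187):
  H = 187
  L = 91 + 2·187 = 465
  F = 185 − 6·465 = -2605
Policy B (H + 17):
  H = 119 + 17 = 136
  L = 91 + 2·136 = 363
  F = 185 − 6·363 = -1993
Policy C (H − 46):
  H = 119 − 46 = 73
  L = 91 + 2·73 = 237
  F = 185 − 6·237 = -1237
Comparing — Policy A: F=-2605, Policy B: F=-1993, Policy C: F=-1237. Lowest is -2605 (Policy A).

-2605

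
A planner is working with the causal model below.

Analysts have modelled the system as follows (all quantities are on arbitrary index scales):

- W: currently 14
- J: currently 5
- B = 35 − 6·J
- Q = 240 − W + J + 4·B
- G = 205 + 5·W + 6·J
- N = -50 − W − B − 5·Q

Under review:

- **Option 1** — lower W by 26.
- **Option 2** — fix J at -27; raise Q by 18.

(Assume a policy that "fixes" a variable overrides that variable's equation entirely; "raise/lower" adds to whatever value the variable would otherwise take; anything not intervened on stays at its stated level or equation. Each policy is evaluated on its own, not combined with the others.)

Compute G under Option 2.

113

Option 2 (J := -27, Q + 18):
  W = 14
  J = -27
  G = 205 + 5·14 + 6·(-27) = 113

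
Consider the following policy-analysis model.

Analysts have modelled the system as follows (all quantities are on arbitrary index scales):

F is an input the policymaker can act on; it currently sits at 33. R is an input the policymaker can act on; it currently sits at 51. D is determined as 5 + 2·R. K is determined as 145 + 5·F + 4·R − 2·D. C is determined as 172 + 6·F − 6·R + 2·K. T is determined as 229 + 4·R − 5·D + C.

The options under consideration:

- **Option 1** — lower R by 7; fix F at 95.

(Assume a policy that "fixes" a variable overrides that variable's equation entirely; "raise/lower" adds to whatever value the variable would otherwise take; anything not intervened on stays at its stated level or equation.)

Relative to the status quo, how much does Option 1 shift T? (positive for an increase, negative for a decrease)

Baseline:
  F = 33
  R = 51
  D = 5 + 2·51 = 107
  K = 145 + 5·33 + 4·51 − 2·107 = 300
  C = 172 + 6·33 − 6·51 + 2·300 = 664
  T = 229 + 4·51 − 5·107 + 664 = 562
Option 1 (R − 7, F := 95):
  F = 95
  R = 51 − 7 = 44
  D = 5 + 2·44 = 93
  K = 145 + 5·95 + 4·44 − 2·93 = 610
  C = 172 + 6·95 − 6·44 + 2·610 = 1698
  T = 229 + 4·44 − 5·93 + 1698 = 1638
Change in T: 1638 − 562 = 1076

1076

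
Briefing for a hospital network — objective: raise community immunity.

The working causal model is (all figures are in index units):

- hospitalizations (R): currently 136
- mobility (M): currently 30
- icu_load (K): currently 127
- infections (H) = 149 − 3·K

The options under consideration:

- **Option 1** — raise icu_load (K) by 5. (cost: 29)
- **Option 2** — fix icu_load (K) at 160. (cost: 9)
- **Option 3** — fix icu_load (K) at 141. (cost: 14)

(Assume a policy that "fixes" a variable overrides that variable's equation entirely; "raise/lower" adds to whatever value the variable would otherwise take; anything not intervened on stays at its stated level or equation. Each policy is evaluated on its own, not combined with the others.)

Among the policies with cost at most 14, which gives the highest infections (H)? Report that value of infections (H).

-274

Option 2 (K := 160):
  K = 160
  H = 149 − 3·160 = -331
Option 3 (K := 141):
  K = 141
  H = 149 − 3·141 = -274
Comparing — Option 2: H=-331, Option 3: H=-274. Highest is -274 (Option 3).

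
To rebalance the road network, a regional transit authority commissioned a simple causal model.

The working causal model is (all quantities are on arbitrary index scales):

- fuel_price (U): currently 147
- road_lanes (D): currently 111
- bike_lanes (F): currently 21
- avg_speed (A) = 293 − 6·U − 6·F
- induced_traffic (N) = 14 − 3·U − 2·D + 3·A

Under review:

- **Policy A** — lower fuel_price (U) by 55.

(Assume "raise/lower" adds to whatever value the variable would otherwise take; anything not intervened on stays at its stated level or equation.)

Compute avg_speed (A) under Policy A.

-385

Policy A (U − 55):
  U = 147 − 55 = 92
  F = 21
  A = 293 − 6·92 − 6·21 = -385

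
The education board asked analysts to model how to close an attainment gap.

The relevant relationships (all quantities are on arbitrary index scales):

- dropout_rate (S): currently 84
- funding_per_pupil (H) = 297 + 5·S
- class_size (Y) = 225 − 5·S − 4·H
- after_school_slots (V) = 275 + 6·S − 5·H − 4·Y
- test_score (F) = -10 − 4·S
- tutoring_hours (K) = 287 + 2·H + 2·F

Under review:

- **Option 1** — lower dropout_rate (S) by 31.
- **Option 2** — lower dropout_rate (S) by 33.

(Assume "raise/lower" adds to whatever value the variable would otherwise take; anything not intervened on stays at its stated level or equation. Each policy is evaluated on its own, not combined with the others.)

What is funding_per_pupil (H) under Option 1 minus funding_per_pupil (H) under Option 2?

Option 1 (S − 31):
  S = 84 − 31 = 53
  H = 297 + 5·53 = 562
Option 2 (S − 33):
  S = 84 − 33 = 51
  H = 297 + 5·51 = 552
H: 562 − 552 = 10

10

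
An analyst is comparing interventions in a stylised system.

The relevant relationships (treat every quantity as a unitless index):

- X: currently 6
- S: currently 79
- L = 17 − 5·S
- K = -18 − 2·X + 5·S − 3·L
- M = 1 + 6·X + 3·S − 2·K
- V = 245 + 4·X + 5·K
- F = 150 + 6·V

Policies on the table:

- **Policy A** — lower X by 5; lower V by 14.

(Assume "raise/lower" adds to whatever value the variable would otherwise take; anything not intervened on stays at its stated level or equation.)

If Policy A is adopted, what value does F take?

Policy A (X − 5, V − 14):
  X = 6 − 5 = 1
  S = 79
  L = 17 − 5·79 = -378
  K = -18 − 2·1 + 5·79 − 3·(-378) = 1509
  V = 245 + 4·1 + 5·1509 (−14 from intervention) = 7780
  F = 150 + 6·7780 = 46830

46830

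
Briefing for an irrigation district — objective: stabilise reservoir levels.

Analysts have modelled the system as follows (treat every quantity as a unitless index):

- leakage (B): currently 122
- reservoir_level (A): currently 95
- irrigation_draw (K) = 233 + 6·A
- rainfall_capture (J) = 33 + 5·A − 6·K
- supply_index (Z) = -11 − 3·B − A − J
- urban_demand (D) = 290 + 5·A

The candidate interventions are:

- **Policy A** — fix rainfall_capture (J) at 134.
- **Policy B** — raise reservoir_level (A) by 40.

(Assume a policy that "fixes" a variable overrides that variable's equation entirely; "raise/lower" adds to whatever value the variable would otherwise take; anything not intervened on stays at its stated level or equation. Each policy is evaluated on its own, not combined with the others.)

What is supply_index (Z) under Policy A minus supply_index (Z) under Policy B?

Policy A (J := 134):
  B = 122
  A = 95
  K = 233 + 6·95 = 803
  J = 134
  Z = -11 − 3·122 − 95 − 134 = -606
Policy B (A + 40):
  B = 122
  A = 95 + 40 = 135
  K = 233 + 6·135 = 1043
  J = 33 + 5·135 − 6·1043 = -5550
  Z = -11 − 3·122 − 135 − (-5550) = 5038
Z: -606 − 5038 = -5644

-5644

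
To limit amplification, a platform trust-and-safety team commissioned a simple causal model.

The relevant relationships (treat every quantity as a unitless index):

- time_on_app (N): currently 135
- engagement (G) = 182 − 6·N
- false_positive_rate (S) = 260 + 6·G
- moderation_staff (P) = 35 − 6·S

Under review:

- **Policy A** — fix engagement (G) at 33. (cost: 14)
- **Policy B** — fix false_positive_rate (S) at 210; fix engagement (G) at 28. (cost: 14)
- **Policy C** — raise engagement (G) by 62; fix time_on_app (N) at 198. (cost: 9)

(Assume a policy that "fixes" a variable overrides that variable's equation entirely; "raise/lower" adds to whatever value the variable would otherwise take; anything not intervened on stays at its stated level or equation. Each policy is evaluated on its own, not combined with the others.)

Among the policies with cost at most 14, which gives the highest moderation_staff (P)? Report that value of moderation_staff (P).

32459

Policy A (G := 33):
  N = 135
  G = 33
  S = 260 + 6·33 = 458
  P = 35 − 6·458 = -2713
Policy B (S := 210, G := 28):
  N = 135
  G = 28
  S = 210
  P = 35 − 6·210 = -1225
Policy C (G + 62, N := 198):
  N = 198
  G = 182 − 6·198 (+62 from intervention) = -944
  S = 260 + 6·(-944) = -5404
  P = 35 − 6·(-5404) = 32459
Comparing — Policy A: P=-2713, Policy B: P=-1225, Policy C: P=32459. Highest is 32459 (Policy C).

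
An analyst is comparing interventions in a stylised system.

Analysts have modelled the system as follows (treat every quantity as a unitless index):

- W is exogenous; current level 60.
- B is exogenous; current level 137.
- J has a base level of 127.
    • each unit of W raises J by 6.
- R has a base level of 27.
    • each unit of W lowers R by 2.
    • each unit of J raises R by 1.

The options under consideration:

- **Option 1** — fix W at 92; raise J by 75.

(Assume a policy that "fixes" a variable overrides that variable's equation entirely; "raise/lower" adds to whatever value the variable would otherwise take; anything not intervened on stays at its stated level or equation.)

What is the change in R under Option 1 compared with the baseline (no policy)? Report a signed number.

203

Baseline:
  W = 60
  J = 127 + 6·60 = 487
  R = 27 − 2·60 + 487 = 394
Option 1 (W := 92, J + 75):
  W = 92
  J = 127 + 6·92 (+75 from intervention) = 754
  R = 27 − 2·92 + 754 = 597
Change in R: 597 − 394 = 203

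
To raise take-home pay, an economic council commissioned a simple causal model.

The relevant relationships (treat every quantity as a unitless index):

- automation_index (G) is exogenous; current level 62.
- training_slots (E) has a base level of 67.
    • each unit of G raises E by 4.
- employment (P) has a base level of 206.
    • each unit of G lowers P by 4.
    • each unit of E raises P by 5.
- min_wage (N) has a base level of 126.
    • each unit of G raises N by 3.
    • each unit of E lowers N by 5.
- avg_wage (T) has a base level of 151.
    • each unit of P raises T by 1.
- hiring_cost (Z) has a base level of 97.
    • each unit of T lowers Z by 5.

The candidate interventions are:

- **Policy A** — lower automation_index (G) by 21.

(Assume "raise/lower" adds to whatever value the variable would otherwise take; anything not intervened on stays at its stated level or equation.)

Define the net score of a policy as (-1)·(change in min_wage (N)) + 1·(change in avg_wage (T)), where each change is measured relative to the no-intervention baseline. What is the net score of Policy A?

-693

Baseline:
  G = 62
  E = 67 + 4·62 = 315
  P = 206 − 4·62 + 5·315 = 1533
  N = 126 + 3·62 − 5·315 = -1263
  T = 151 + 1533 = 1684
Policy A (G − 21):
  G = 62 − 21 = 41
  E = 67 + 4·41 = 231
  P = 206 − 4·41 + 5·231 = 1197
  N = 126 + 3·41 − 5·231 = -906
  T = 151 + 1197 = 1348
ΔN = -906 − (-1263) = 357; ΔT = 1348 − 1684 = -336
Score = (-1)·357 + 1·(-336) = -693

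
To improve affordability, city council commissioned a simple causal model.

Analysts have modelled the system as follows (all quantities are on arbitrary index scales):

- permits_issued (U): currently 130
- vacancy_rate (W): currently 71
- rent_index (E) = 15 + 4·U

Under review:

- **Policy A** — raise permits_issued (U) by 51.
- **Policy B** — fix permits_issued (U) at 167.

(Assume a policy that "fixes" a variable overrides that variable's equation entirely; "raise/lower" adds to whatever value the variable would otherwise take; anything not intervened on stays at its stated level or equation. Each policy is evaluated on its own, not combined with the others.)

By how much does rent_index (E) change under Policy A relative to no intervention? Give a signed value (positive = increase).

204

Baseline:
  U = 130
  E = 15 + 4·130 = 535
Policy A (U + 51):
  U = 130 + 51 = 181
  E = 15 + 4·181 = 739
Change in E: 739 − 535 = 204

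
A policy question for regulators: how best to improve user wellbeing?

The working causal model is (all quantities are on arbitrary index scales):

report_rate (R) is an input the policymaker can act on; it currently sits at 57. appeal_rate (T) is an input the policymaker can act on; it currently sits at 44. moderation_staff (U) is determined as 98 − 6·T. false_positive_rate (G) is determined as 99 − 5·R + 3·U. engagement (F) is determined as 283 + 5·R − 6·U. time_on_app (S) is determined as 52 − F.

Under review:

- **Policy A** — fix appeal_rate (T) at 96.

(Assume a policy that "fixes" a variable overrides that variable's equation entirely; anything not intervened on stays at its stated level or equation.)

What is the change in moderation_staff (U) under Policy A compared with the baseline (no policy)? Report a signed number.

Baseline:
  T = 44
  U = 98 − 6·44 = -166
Policy A (T := 96):
  T = 96
  U = 98 − 6·96 = -478
Change in U: -478 − (-166) = -312

-312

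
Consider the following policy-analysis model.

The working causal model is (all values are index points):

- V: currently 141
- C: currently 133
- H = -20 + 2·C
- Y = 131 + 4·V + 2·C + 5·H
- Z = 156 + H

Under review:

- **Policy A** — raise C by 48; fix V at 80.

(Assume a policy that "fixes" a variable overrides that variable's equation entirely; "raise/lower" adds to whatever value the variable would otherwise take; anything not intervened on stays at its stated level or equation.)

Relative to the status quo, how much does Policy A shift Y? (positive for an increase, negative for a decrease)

Baseline:
  V = 141
  C = 133
  H = -20 + 2·133 = 246
  Y = 131 + 4·141 + 2·133 + 5·246 = 2191
Policy A (C + 48, V := 80):
  V = 80
  C = 133 + 48 = 181
  H = -20 + 2·181 = 342
  Y = 131 + 4·80 + 2·181 + 5·342 = 2523
Change in Y: 2523 − 2191 = 332

332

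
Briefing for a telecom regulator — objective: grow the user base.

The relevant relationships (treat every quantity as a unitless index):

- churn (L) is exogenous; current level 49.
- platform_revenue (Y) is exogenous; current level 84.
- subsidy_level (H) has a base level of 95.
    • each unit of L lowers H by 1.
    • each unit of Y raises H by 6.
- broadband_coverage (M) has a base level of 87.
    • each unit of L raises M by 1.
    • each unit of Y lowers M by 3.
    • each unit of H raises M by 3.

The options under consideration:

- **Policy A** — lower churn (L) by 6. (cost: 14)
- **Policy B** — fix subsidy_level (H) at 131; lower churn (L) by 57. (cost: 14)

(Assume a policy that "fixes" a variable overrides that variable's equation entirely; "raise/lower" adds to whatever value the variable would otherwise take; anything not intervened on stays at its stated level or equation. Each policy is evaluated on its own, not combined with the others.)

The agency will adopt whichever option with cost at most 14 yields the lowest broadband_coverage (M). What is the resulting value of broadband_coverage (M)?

Policy A (L − 6):
  L = 49 − 6 = 43
  Y = 84
  H = 95 − 43 + 6·84 = 556
  M = 87 + 43 − 3·84 + 3·556 = 1546
Policy B (H := 131, L − 57):
  L = 49 − 57 = -8
  Y = 84
  H = 131
  M = 87 + (-8) − 3·84 + 3·131 = 220
Comparing — Policy A: M=1546, Policy B: M=220. Lowest is 220 (Policy B).

220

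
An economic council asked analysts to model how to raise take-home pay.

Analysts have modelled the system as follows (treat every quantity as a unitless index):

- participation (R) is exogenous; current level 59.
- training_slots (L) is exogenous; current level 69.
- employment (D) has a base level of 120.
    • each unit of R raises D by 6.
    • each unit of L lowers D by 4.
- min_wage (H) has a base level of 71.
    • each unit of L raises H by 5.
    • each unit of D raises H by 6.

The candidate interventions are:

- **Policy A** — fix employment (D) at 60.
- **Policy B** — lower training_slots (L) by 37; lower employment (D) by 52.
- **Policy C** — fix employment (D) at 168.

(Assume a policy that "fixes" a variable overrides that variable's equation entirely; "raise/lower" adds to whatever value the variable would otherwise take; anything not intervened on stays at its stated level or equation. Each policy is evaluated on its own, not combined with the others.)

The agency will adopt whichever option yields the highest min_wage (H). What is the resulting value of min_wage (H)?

Policy A (D := 60):
  R = 59
  L = 69
  D = 60
  H = 71 + 5·69 + 6·60 = 776
Policy B (L − 37, D − 52):
  R = 59
  L = 69 − 37 = 32
  D = 120 + 6·59 − 4·32 (−52 from intervention) = 294
  H = 71 + 5·32 + 6·294 = 1995
Policy C (D := 168):
  R = 59
  L = 69
  D = 168
  H = 71 + 5·69 + 6·168 = 1424
Comparing — Policy A: H=776, Policy B: H=1995, Policy C: H=1424. Highest is 1995 (Policy B).

1995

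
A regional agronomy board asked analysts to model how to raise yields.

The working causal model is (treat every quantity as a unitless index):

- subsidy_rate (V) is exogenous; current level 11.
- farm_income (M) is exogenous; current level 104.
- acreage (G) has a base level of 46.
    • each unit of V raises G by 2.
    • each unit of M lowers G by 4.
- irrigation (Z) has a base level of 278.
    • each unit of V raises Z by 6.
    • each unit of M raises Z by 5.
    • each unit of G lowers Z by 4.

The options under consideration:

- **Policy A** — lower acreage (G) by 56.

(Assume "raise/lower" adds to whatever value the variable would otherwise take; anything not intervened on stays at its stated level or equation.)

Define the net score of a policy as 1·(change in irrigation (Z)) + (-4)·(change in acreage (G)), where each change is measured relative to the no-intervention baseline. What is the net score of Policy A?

448

Baseline:
  V = 11
  M = 104
  G = 46 + 2·11 − 4·104 = -348
  Z = 278 + 6·11 + 5·104 − 4·(-348) = 2256
Policy A (G − 56):
  V = 11
  M = 104
  G = 46 + 2·11 − 4·104 (−56 from intervention) = -404
  Z = 278 + 6·11 + 5·104 − 4·(-404) = 2480
ΔZ = 2480 − 2256 = 224; ΔG = -404 − (-348) = -56
Score = 1·224 + (-4)·(-56) = 448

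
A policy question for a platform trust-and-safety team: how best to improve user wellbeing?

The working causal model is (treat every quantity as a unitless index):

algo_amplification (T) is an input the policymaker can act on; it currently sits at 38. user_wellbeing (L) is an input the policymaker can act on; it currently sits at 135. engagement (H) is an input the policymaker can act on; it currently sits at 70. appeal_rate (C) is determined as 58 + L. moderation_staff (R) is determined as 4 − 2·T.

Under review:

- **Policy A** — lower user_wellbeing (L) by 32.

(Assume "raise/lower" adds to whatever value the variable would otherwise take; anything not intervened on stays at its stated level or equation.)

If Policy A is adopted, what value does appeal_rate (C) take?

161

Policy A (L − 32):
  L = 135 − 32 = 103
  C = 58 + 103 = 161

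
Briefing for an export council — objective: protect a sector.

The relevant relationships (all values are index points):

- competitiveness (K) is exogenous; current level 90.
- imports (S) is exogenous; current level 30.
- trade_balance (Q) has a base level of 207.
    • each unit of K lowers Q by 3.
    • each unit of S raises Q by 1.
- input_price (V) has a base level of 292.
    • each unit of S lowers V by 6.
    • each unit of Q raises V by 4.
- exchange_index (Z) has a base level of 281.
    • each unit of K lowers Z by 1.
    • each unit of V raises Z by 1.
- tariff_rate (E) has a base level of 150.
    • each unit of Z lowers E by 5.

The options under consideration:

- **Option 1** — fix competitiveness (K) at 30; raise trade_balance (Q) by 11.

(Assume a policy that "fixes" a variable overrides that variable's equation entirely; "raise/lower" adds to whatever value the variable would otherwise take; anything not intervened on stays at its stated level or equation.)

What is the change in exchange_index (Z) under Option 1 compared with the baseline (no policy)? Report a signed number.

Baseline:
  K = 90
  S = 30
  Q = 207 − 3·90 + 30 = -33
  V = 292 − 6·30 + 4·(-33) = -20
  Z = 281 − 90 + (-20) = 171
Option 1 (K := 30, Q + 11):
  K = 30
  S = 30
  Q = 207 − 3·30 + 30 (+11 from intervention) = 158
  V = 292 − 6·30 + 4·158 = 744
  Z = 281 − 30 + 744 = 995
Change in Z: 995 − 171 = 824

824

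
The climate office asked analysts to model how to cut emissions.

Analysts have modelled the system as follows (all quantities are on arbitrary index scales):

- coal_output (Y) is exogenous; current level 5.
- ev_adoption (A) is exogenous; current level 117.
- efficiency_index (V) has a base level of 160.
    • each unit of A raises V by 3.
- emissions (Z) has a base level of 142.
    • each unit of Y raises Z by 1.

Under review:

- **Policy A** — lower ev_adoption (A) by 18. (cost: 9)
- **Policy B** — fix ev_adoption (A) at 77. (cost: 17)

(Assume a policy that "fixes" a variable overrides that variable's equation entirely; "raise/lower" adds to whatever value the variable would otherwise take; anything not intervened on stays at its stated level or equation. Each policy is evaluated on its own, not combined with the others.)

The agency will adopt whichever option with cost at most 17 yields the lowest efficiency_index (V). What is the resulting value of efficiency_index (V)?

391

Policy A (A − 18):
  A = 117 − 18 = 99
  V = 160 + 3·99 = 457
Policy B (A := 77):
  A = 77
  V = 160 + 3·77 = 391
Comparing — Policy A: V=457, Policy B: V=391. Lowest is 391 (Policy B).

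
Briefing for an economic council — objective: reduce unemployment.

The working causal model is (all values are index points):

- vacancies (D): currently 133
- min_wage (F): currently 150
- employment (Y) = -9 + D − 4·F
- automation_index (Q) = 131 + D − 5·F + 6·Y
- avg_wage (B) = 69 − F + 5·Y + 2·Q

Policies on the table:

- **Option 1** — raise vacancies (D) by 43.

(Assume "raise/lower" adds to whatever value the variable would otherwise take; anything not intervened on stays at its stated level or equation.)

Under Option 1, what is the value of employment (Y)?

-433

Option 1 (D + 43):
  D = 133 + 43 = 176
  F = 150
  Y = -9 + 176 − 4·150 = -433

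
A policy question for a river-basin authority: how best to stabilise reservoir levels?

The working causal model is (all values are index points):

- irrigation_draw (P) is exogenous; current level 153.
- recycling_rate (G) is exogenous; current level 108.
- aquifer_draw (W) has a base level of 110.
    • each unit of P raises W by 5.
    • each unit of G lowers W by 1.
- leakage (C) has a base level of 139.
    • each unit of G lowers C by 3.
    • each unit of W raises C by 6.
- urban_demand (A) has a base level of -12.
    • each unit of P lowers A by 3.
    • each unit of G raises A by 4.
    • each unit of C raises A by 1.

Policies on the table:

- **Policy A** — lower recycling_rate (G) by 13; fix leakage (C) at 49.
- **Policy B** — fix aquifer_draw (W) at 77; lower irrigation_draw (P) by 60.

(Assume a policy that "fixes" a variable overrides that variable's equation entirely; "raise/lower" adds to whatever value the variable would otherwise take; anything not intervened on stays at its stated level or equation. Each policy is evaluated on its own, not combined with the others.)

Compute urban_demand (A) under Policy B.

Policy B (W := 77, P − 60):
  P = 153 − 60 = 93
  G = 108
  W = 77
  C = 139 − 3·108 + 6·77 = 277
  A = -12 − 3·93 + 4·108 + 277 = 418

418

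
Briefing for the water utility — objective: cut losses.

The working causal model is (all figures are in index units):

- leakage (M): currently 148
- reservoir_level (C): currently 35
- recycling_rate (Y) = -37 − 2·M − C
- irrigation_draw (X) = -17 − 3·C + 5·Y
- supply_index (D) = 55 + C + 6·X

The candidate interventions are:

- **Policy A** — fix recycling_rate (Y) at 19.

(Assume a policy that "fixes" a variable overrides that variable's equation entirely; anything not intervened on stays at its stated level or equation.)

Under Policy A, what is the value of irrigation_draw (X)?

Policy A (Y := 19):
  M = 148
  C = 35
  Y = 19
  X = -17 − 3·35 + 5·19 = -27

-27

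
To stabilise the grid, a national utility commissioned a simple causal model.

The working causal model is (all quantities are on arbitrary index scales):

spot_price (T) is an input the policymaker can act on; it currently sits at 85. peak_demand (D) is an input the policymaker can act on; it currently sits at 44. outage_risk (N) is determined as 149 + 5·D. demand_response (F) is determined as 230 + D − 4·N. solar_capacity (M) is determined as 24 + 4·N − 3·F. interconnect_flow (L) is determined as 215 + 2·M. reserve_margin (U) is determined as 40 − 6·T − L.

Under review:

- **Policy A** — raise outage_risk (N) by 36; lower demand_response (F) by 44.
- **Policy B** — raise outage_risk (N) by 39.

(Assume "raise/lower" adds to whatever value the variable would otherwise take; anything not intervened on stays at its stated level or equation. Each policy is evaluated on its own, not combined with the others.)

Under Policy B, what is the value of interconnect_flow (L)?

Policy B (N + 39):
  D = 44
  N = 149 + 5·44 (+39 from intervention) = 408
  F = 230 + 44 − 4·408 = -1358
  M = 24 + 4·408 − 3·(-1358) = 5730
  L = 215 + 2·5730 = 11675

11675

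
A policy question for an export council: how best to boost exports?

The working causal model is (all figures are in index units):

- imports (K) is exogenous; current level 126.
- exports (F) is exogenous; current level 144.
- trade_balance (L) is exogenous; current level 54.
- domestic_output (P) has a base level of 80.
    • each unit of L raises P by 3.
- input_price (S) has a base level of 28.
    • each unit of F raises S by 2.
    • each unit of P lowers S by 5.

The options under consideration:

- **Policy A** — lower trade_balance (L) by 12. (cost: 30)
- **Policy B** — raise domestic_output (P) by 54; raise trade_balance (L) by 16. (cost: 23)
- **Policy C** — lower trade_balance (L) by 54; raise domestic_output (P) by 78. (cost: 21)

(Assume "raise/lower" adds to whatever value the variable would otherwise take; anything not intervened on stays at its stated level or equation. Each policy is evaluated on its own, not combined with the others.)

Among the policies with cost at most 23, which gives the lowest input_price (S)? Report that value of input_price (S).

-1404

Policy B (P + 54, L + 16):
  F = 144
  L = 54 + 16 = 70
  P = 80 + 3·70 (+54 from intervention) = 344
  S = 28 + 2·144 − 5·344 = -1404
Policy C (L − 54, P + 78):
  F = 144
  L = 54 − 54 = 0
  P = 80 + 3·0 (+78 from intervention) = 158
  S = 28 + 2·144 − 5·158 = -474
Comparing — Policy B: S=-1404, Policy C: S=-474. Lowest is -1404 (Policy B).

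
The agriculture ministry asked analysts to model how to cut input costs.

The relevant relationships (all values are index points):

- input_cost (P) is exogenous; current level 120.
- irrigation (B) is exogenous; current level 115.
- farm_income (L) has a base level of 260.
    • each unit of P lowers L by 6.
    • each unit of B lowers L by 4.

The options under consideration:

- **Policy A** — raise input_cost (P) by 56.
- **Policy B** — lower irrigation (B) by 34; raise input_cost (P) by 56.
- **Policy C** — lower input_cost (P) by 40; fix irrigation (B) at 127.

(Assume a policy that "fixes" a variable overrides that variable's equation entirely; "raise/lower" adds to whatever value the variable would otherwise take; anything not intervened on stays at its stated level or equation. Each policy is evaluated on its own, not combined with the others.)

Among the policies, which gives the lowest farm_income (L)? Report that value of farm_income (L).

Policy A (P + 56):
  P = 120 + 56 = 176
  B = 115
  L = 260 − 6·176 − 4·115 = -1256
Policy B (B − 34, P + 56):
  P = 120 + 56 = 176
  B = 115 − 34 = 81
  L = 260 − 6·176 − 4·81 = -1120
Policy C (P − 40, B := 127):
  P = 120 − 40 = 80
  B = 127
  L = 260 − 6·80 − 4·127 = -728
Comparing — Policy A: L=-1256, Policy B: L=-1120, Policy C: L=-728. Lowest is -1256 (Policy A).

-1256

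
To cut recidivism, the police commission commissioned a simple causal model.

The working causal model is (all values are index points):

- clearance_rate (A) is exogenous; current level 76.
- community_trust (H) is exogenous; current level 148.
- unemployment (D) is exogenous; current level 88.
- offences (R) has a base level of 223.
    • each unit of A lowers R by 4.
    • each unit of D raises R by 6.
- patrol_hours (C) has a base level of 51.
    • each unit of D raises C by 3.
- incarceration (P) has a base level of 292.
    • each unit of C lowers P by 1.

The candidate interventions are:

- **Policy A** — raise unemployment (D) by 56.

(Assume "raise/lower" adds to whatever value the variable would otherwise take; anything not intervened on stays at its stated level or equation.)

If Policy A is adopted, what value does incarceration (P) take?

-191

Policy A (D + 56):
  D = 88 + 56 = 144
  C = 51 + 3·144 = 483
  P = 292 − 483 = -191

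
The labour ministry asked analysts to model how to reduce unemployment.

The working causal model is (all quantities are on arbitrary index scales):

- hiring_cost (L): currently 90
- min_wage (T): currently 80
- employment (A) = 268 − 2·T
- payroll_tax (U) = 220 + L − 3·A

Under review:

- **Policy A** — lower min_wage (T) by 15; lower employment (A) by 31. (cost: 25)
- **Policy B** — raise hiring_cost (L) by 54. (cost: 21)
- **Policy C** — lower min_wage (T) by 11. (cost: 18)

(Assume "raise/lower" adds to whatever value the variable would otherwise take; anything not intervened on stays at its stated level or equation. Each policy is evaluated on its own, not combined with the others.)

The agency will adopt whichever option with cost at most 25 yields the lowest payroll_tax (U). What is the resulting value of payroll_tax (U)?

Policy A (T − 15, A − 31):
  L = 90
  T = 80 − 15 = 65
  A = 268 − 2·65 (−31 from intervention) = 107
  U = 220 + 90 − 3·107 = -11
Policy B (L + 54):
  L = 90 + 54 = 144
  T = 80
  A = 268 − 2·80 = 108
  U = 220 + 144 − 3·108 = 40
Policy C (T − 11):
  L = 90
  T = 80 − 11 = 69
  A = 268 − 2·69 = 130
  U = 220 + 90 − 3·130 = -80
Comparing — Policy A: U=-11, Policy B: U=40, Policy C: U=-80. Lowest is -80 (Policy C).

-80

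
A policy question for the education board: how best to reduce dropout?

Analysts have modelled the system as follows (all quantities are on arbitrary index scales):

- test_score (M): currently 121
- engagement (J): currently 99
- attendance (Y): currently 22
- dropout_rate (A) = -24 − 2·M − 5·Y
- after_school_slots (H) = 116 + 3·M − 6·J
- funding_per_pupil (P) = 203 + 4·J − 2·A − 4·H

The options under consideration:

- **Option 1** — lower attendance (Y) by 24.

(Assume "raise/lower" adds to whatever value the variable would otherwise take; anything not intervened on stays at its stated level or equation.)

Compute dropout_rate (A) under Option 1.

-256

Option 1 (Y − 24):
  M = 121
  Y = 22 − 24 = -2
  A = -24 − 2·121 − 5·(-2) = -256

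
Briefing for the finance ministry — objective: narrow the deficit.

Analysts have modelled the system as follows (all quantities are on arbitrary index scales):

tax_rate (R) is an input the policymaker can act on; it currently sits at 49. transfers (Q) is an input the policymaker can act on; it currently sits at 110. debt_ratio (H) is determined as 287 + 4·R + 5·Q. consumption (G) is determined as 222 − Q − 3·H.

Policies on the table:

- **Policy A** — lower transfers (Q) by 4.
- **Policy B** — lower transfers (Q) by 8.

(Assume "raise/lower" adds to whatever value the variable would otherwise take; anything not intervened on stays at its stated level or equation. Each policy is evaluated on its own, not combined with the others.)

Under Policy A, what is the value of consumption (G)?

-2923

Policy A (Q − 4):
  R = 49
  Q = 110 − 4 = 106
  H = 287 + 4·49 + 5·106 = 1013
  G = 222 − 106 − 3·1013 = -2923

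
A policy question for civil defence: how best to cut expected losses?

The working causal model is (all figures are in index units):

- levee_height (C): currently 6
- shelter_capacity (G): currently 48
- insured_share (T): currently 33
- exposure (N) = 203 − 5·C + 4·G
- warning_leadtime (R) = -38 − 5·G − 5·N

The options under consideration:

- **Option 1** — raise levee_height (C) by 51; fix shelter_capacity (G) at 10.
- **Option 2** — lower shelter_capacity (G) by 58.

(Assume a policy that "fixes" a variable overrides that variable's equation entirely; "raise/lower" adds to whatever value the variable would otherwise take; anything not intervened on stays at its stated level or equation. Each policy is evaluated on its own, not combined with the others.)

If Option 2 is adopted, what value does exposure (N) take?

Option 2 (G − 58):
  C = 6
  G = 48 − 58 = -10
  N = 203 − 5·6 + 4·(-10) = 133

133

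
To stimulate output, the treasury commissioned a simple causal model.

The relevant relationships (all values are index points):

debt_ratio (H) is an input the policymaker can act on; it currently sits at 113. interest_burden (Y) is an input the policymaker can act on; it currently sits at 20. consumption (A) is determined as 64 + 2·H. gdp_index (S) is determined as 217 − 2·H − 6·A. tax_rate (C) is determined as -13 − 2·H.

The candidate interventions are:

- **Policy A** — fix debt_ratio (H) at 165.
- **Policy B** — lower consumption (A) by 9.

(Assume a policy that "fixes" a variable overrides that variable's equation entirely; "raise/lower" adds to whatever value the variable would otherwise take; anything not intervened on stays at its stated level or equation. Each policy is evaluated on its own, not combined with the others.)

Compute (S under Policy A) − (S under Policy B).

Policy A (H := 165):
  H = 165
  A = 64 + 2·165 = 394
  S = 217 − 2·165 − 6·394 = -2477
Policy B (A − 9):
  H = 113
  A = 64 + 2·113 (−9 from intervention) = 281
  S = 217 − 2·113 − 6·281 = -1695
S: -2477 − (-1695) = -782

-782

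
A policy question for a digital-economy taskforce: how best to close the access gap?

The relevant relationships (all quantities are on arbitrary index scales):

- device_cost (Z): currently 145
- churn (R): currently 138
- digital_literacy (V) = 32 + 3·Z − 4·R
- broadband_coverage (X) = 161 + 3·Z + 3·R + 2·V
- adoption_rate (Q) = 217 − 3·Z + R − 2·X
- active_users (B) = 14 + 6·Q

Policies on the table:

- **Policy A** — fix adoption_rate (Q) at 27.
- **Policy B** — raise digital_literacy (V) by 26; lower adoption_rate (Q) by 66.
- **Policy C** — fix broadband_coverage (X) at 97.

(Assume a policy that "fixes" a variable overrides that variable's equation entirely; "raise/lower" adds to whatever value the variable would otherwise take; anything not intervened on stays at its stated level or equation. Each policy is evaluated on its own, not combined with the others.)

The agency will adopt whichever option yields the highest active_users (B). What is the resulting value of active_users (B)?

176

Policy A (Q := 27):
  Z = 145
  R = 138
  V = 32 + 3·145 − 4·138 = -85
  X = 161 + 3·145 + 3·138 + 2·(-85) = 840
  Q = 27
  B = 14 + 6·27 = 176
Policy B (V + 26, Q − 66):
  Z = 145
  R = 138
  V = 32 + 3·145 − 4·138 (+26 from intervention) = -59
  X = 161 + 3·145 + 3·138 + 2·(-59) = 892
  Q = 217 − 3·145 + 138 − 2·892 (−66 from intervention) = -1930
  B = 14 + 6·(-1930) = -11566
Policy C (X := 97):
  Z = 145
  R = 138
  V = 32 + 3·145 − 4·138 = -85
  X = 97
  Q = 217 − 3·145 + 138 − 2·97 = -274
  B = 14 + 6·(-274) = -1630
Comparing — Policy A: B=176, Policy B: B=-11566, Policy C: B=-1630. Highest is 176 (Policy A).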